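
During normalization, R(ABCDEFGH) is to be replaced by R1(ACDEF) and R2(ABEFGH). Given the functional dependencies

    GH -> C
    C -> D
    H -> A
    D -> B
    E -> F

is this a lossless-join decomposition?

Common attributes: R1 ∩ R2 = {AEF}.
No dependency enlarges {AEF}, so (AEF)⁺ = {AEF}.
The closure contains neither all of R1 = {ACDEF} nor all of R2 = {ABEFGH}, so the common attributes are not a superkey of either fragment. The join is lossy.

No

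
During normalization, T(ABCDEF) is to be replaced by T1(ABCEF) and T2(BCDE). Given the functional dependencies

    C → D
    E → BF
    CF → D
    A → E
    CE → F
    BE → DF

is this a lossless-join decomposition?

Yes

Common attributes: T1 ∩ T2 = {BCE}.
Closure of {BCE}: C → D applies, adding D; E → BF applies, adding F. So (BCE)⁺ = {BCDEF}.
This closure contains every attribute of T2, so T1 ∩ T2 → T2. The join is lossless.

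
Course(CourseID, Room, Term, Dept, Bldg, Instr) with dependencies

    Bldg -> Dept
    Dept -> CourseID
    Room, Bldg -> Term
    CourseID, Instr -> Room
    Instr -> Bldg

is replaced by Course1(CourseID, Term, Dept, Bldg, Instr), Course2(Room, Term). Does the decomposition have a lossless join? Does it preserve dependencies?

Lossless test: (Term)⁺ = {Term}, which is a superkey of neither fragment — lossy.
Dependency preservation: the restricted closure of {Room, Bldg} across the fragments never reaches {Term}, so Room, Bldg → Term cannot be enforced without a join — not preserved.

lossy and not dependency-preserving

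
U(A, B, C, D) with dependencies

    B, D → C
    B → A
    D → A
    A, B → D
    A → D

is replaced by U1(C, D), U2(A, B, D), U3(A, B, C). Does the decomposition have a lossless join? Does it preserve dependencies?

Lossless test (chase): Rows 1 and 2 agree on D; apply D→A and equate their A entries. Rows 2 and 3 agree on A, B; apply A, B→D and equate their D entries. Rows 2 and 3 agree on B, D; apply B, D→C and equate their C entries. Row 2 is now all distinguished symbols — the join is lossless.
Dependency preservation: B, D → C is not contained in any single fragment, but the restricted closure of its left-hand side across the fragments still reaches the right-hand side; the remaining FDs each lie inside some fragment. All dependencies are preserved.

lossless and dependency-preserving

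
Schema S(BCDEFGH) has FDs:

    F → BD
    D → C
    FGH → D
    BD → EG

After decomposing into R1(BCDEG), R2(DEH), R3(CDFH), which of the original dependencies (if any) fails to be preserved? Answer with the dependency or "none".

Check F → BD: no single fragment contains all of {BDF}, and the restricted closure of {F} across the fragments never reaches {BD}.
D → C is preserved.
FGH → D is preserved.
BD → EG is preserved.

F → BD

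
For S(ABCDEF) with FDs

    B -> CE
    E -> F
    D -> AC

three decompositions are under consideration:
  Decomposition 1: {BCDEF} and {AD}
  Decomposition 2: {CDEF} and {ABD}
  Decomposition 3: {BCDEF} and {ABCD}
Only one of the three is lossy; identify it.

Decomposition 2

Decomposition 1: common = {D}, closure = {ACD} → lossless.
Decomposition 2: common = {D}, closure = {ACD} → lossy.
Decomposition 3: common = {BCD}, closure = {ABCDEF} → lossless.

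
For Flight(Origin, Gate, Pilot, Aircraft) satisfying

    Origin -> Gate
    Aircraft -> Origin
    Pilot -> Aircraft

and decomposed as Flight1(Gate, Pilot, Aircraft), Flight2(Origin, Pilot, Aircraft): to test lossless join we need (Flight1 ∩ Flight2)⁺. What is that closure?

Flight1 ∩ Flight2 = {Pilot, Aircraft}.
Aircraft → Origin applies, adding Origin
Origin → Gate applies, adding Gate
Closure: {Origin, Gate, Pilot, Aircraft}.

Origin, Gate, Pilot, Aircraft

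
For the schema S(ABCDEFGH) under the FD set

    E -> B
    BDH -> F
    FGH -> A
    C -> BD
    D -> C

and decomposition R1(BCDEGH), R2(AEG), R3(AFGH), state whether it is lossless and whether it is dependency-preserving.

Lossless test (chase): Rows 1 and 2 agree on E; apply E→B and equate their B entries. No row becomes fully distinguished — the join is lossy.
Dependency preservation: the restricted closure of {BDH} across the fragments never reaches {F}, so BDH → F cannot be enforced without a join — not preserved.

lossy and not dependency-preserving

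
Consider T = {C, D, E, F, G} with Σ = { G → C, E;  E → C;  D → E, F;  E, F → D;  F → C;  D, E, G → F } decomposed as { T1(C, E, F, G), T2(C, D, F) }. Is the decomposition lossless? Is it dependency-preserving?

Lossless test: (C, F)⁺ = {C, F}, which is a superkey of neither fragment — lossy.
Dependency preservation: the restricted closure of {D} across the fragments never reaches {E, F}, so D → E, F cannot be enforced without a join — not preserved.

lossy and not dependency-preserving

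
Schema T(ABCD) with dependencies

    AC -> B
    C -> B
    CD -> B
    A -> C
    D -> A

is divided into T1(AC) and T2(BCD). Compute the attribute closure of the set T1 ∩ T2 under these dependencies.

BC

T1 ∩ T2 = {C}.
C → B applies, adding B
Closure: {BC}.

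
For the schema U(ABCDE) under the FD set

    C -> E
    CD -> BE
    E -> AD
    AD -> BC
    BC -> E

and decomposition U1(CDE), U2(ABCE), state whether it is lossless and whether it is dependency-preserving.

Lossless test: (CE)⁺ = {ABCDE}, which contains all of one fragment — lossless.
Dependency preservation: the restricted closure of {AD} across the fragments never reaches {BC}, so AD → BC cannot be enforced without a join — not preserved.

lossless but not dependency-preserving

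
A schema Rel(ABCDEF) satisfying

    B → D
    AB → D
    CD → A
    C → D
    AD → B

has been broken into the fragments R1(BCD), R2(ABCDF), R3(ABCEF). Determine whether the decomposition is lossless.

Yes

Chase test. Columns are ABCDEF; row i has aⱼ where attribute j ∈ Ri, else bᵢⱼ.
Initial tableau (one row per fragment):
  row 1: b11 a2 a3 a4 b15 b16
  row 2: a1 a2 a3 a4 b25 a6
  row 3: a1 a2 a3 b34 a5 a6
Rows 1 and 3 agree on B; apply B→D and equate their D entries.
Rows 1 and 2 agree on CD; apply CD→A and equate their A entries.
Row 3 is now all distinguished symbols — the join is lossless.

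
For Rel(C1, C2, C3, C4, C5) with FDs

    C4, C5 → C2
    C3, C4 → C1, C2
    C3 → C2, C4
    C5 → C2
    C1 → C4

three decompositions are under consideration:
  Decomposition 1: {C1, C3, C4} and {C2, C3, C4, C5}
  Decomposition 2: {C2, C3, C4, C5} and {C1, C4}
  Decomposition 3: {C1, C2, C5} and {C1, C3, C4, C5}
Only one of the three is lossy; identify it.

Decomposition 2

Decomposition 1: common = {C3, C4}, closure = {C1, C2, C3, C4} → lossless.
Decomposition 2: common = {C4}, closure = {C4} → lossy.
Decomposition 3: common = {C1, C5}, closure = {C1, C2, C4, C5} → lossless.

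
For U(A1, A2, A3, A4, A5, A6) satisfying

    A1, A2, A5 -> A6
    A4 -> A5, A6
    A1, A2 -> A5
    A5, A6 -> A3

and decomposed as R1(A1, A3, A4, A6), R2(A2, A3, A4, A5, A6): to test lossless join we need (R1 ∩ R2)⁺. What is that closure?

R1 ∩ R2 = {A3, A4, A6}.
A4 → A5, A6 applies, adding A5
Closure: {A3, A4, A5, A6}.

A3, A4, A5, A6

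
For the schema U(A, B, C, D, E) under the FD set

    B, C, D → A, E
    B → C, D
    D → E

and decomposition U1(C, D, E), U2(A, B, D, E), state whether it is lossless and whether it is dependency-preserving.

lossy and not dependency-preserving

Lossless test: (D, E)⁺ = {D, E}, which is a superkey of neither fragment — lossy.
Dependency preservation: the restricted closure of {B} across the fragments never reaches {C, D}, so B → C, D cannot be enforced without a join — not preserved.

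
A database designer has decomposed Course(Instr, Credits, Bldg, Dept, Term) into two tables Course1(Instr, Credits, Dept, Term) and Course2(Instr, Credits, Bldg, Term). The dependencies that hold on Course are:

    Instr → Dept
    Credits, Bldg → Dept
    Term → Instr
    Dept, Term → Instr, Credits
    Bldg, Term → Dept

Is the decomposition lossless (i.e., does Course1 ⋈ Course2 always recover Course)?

Common attributes: Course1 ∩ Course2 = {Instr, Credits, Term}.
Closure of {Instr, Credits, Term}: Instr → Dept applies, adding Dept. So (Instr, Credits, Term)⁺ = {Instr, Credits, Dept, Term}.
This closure contains every attribute of Course1, so Course1 ∩ Course2 → Course1. The join is lossless.

Yes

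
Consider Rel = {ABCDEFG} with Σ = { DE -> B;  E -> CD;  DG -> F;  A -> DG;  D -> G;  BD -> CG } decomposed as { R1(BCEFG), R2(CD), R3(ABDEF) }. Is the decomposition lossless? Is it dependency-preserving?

Lossless test (chase): Rows 1 and 3 agree on E; apply E→CD and equate their CD entries. Rows 1 and 2 agree on D; apply D→G and equate their G entries. Rows 1 and 3 agree on D; apply D→G and equate their G entries. Rows 1 and 2 agree on DG; apply DG→F and equate their F entries. Row 3 is now all distinguished symbols — the join is lossless.
Dependency preservation: the restricted closure of {A} across the fragments never reaches {DG}, so A → DG cannot be enforced without a join — not preserved.

lossless but not dependency-preserving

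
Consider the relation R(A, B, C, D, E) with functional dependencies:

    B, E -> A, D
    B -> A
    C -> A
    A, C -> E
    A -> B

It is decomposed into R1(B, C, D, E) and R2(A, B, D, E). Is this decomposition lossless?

Yes

Common attributes: R1 ∩ R2 = {B, D, E}.
Closure of {B, D, E}: B, E → A, D applies, adding A. So (B, D, E)⁺ = {A, B, D, E}.
This closure contains every attribute of R2, so R1 ∩ R2 → R2. The join is lossless.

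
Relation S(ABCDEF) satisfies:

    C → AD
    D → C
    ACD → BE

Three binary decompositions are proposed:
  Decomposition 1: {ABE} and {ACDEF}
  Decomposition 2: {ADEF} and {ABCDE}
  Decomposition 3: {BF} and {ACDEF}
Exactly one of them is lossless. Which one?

Decomposition 1: common = {AE}, closure = {AE} → lossy.
Decomposition 2: common = {ADE}, closure = {ABCDE} → lossless.
Decomposition 3: common = {F}, closure = {F} → lossy.

Decomposition 2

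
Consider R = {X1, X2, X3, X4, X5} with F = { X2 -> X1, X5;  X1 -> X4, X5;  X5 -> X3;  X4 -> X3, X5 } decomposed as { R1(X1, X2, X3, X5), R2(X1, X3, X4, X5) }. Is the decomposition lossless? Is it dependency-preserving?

lossless and dependency-preserving

Lossless test: (X1, X3, X5)⁺ = {X1, X3, X4, X5}, which contains all of one fragment — lossless.
Dependency preservation: every FD's attributes lie within a single fragment, so each can be enforced locally — preserved.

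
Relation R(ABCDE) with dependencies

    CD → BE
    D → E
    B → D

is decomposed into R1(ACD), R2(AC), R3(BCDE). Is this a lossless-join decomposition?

Chase test. Columns are ABCDE; row i has aⱼ where attribute j ∈ Ri, else bᵢⱼ.
Initial tableau (one row per fragment):
  row 1: a1 b12 a3 a4 b15
  row 2: a1 b22 a3 b24 b25
  row 3: b31 a2 a3 a4 a5
Rows 1 and 3 agree on CD; apply CD→BE and equate their BE entries.
Row 1 is now all distinguished symbols — the join is lossless.

Yes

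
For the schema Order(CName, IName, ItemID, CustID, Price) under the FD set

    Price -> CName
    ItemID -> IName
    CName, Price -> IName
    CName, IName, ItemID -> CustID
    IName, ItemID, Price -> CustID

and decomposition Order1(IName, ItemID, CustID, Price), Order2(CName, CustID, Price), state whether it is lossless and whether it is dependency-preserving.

Lossless test: (CustID, Price)⁺ = {CName, IName, CustID, Price}, which contains all of one fragment — lossless.
Dependency preservation: the restricted closure of {CName, IName, ItemID} across the fragments never reaches {CustID}, so CName, IName, ItemID → CustID cannot be enforced without a join — not preserved.

lossless but not dependency-preserving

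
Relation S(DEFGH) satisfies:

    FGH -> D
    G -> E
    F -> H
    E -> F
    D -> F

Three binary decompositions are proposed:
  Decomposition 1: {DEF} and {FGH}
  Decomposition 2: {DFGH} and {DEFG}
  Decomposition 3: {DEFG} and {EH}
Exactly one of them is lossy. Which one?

Decomposition 1: common = {F}, closure = {FH} → lossy.
Decomposition 2: common = {DFG}, closure = {DEFGH} → lossless.
Decomposition 3: common = {E}, closure = {EFH} → lossless.

Decomposition 1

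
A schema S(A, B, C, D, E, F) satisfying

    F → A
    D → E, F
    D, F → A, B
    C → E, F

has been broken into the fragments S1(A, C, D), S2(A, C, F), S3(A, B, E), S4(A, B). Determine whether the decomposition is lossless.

Chase test. Columns are A, B, C, D, E, F; row i has aⱼ where attribute j ∈ Si, else bᵢⱼ.
Initial tableau (one row per fragment):
  row 1: a1 b12 a3 a4 b15 b16
  row 2: a1 b22 a3 b24 b25 a6
  row 3: a1 a2 b33 b34 a5 b36
  row 4: a1 a2 b43 b44 b45 b46
Rows 1 and 2 agree on C; apply C→E, F and equate their E, F entries.
No row becomes fully distinguished — the join is lossy.

No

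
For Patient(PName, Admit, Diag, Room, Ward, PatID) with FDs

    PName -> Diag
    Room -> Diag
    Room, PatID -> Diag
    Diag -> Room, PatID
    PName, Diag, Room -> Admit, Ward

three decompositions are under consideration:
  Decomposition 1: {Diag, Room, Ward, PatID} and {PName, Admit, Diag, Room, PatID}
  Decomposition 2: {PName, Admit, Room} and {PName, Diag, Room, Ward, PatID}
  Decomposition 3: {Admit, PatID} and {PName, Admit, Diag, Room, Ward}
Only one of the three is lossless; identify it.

Decomposition 2

Decomposition 1: common = {Diag, Room, PatID}, closure = {Diag, Room, PatID} → lossy.
Decomposition 2: common = {PName, Room}, closure = {PName, Admit, Diag, Room, Ward, PatID} → lossless.
Decomposition 3: common = {Admit}, closure = {Admit} → lossy.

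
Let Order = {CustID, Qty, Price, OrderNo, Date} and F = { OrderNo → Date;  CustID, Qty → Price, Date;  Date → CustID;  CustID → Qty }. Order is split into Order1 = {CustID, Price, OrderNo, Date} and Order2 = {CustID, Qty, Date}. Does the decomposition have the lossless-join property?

Yes

Common attributes: Order1 ∩ Order2 = {CustID, Date}.
Closure of {CustID, Date}: CustID → Qty applies, adding Qty; CustID, Qty → Price, Date applies, adding Price. So (CustID, Date)⁺ = {CustID, Qty, Price, Date}.
This closure contains every attribute of Order2, so Order1 ∩ Order2 → Order2. The join is lossless.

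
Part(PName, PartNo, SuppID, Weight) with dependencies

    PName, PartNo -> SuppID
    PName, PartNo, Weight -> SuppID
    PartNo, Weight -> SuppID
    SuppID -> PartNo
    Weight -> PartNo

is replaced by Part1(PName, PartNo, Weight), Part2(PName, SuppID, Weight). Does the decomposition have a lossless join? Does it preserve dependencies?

Lossless test: (PName, Weight)⁺ = {PName, PartNo, SuppID, Weight}, which contains all of one fragment — lossless.
Dependency preservation: the restricted closure of {PName, PartNo} across the fragments never reaches {SuppID}, so PName, PartNo → SuppID cannot be enforced without a join — not preserved.

lossless but not dependency-preserving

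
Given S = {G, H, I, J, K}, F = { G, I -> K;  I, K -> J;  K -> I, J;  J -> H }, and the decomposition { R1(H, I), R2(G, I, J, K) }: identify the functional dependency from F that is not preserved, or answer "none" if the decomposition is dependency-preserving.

J -> H

Check J → H: no single fragment contains all of {H, J}, and the restricted closure of {J} across the fragments never reaches {H}.
G, I → K is preserved.
I, K → J is preserved.
K → I, J is preserved.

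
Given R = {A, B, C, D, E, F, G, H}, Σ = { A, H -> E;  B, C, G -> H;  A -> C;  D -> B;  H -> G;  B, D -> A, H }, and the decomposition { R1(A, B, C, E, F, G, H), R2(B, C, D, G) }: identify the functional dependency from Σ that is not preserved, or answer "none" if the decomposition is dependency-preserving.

Check B, D → A, H: no single fragment contains all of {A, B, D, H}, and the restricted closure of {B, D} across the fragments never reaches {A, H}.
A, H → E is preserved.
B, C, G → H is preserved.
A → C is preserved.
D → B is preserved.
H → G is preserved.

B, D -> A, H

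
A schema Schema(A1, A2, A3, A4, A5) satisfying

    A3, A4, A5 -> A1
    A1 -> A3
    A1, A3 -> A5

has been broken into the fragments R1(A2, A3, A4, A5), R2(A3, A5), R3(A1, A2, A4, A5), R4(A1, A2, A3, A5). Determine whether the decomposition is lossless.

Chase test. Columns are A1, A2, A3, A4, A5; row i has aⱼ where attribute j ∈ Ri, else bᵢⱼ.
Initial tableau (one row per fragment):
  row 1: b11 a2 a3 a4 a5
  row 2: b21 b22 a3 b24 a5
  row 3: a1 a2 b33 a4 a5
  row 4: a1 a2 a3 b44 a5
Rows 3 and 4 agree on A1; apply A1→A3 and equate their A3 entries.
Rows 1 and 3 agree on A3, A4, A5; apply A3, A4, A5→A1 and equate their A1 entries.
Row 1 is now all distinguished symbols — the join is lossless.

Yes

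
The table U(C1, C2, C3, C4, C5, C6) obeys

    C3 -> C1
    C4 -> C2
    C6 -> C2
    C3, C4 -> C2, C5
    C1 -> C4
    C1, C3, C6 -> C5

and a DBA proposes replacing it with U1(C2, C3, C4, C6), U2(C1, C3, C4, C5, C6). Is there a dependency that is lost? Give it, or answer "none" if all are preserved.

C3 → C1 lies within U2.
C4 → C2 lies within U1.
C6 → C2 lies within U1.
C3, C4 → C2, C5: restricted closure across fragments reaches C2, C5.
C1 → C4 lies within U2.
C1, C3, C6 → C5 lies within U2.
Every dependency is enforceable on the fragments, so the decomposition is dependency-preserving.

none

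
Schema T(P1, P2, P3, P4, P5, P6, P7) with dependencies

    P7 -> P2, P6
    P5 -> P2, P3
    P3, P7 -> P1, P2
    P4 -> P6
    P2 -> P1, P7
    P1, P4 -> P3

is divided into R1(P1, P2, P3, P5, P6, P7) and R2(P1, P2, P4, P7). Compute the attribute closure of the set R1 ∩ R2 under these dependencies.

R1 ∩ R2 = {P1, P2, P7}.
P7 → P2, P6 applies, adding P6
Closure: {P1, P2, P6, P7}.

P1, P2, P6, P7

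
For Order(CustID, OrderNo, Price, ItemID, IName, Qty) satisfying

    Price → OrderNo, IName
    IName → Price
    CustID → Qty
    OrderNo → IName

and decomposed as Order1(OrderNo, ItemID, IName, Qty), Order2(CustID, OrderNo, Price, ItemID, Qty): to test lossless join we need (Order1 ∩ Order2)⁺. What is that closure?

Order1 ∩ Order2 = {OrderNo, ItemID, Qty}.
OrderNo → IName applies, adding IName
IName → Price applies, adding Price
Closure: {OrderNo, Price, ItemID, IName, Qty}.

OrderNo, Price, ItemID, IName, Qty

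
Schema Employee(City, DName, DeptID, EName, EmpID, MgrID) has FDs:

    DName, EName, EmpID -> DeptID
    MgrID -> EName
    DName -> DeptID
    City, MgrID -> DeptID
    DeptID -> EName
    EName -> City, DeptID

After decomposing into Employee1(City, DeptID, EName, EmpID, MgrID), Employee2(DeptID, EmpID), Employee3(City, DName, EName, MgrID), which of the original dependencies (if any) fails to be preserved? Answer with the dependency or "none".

none

DName, EName, EmpID → DeptID: restricted closure across fragments reaches DeptID.
MgrID → EName lies within Employee1.
DName → DeptID: restricted closure across fragments reaches DeptID.
City, MgrID → DeptID lies within Employee1.
DeptID → EName lies within Employee1.
EName → City, DeptID lies within Employee1.
Every dependency is enforceable on the fragments, so the decomposition is dependency-preserving.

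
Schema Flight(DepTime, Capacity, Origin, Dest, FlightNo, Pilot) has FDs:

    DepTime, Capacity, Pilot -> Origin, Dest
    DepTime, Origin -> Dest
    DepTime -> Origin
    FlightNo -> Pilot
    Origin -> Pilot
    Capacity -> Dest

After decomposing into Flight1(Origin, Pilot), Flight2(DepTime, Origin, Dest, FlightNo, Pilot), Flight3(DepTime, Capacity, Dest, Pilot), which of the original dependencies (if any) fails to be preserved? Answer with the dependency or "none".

DepTime, Capacity, Pilot → Origin, Dest: restricted closure across fragments reaches Origin, Dest.
DepTime, Origin → Dest lies within Flight2.
DepTime → Origin lies within Flight2.
FlightNo → Pilot lies within Flight2.
Origin → Pilot lies within Flight1.
Capacity → Dest lies within Flight3.
Every dependency is enforceable on the fragments, so the decomposition is dependency-preserving.

none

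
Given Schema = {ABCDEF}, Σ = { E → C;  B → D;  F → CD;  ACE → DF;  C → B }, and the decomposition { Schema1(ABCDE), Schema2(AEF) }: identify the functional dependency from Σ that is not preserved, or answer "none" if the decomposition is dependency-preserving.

F → CD

Check F → CD: no single fragment contains all of {CDF}, and the restricted closure of {F} across the fragments never reaches {CD}.
E → C is preserved.
B → D is preserved.
ACE → DF is preserved.
C → B is preserved.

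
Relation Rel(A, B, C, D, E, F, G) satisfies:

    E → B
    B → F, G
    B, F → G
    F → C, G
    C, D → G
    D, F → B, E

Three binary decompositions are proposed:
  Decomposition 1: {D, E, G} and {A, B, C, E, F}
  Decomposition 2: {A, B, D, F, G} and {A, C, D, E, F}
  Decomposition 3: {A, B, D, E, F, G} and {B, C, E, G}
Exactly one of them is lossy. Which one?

Decomposition 1: common = {E}, closure = {B, C, E, F, G} → lossy.
Decomposition 2: common = {A, D, F}, closure = {A, B, C, D, E, F, G} → lossless.
Decomposition 3: common = {B, E, G}, closure = {B, C, E, F, G} → lossless.

Decomposition 1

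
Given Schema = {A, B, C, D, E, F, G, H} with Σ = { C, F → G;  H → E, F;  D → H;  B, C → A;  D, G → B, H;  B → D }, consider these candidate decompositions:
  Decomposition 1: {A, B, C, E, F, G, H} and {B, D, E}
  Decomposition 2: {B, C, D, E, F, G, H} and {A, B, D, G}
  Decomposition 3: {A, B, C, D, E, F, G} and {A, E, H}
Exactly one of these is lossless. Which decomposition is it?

Decomposition 1

Decomposition 1: common = {B, E}, closure = {B, D, E, F, H} → lossless.
Decomposition 2: common = {B, D, G}, closure = {B, D, E, F, G, H} → lossy.
Decomposition 3: common = {A, E}, closure = {A, E} → lossy.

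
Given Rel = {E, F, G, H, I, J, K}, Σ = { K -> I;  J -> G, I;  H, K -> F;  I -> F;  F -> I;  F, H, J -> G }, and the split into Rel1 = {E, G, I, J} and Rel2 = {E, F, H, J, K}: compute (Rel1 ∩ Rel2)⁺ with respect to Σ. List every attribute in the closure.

Rel1 ∩ Rel2 = {E, J}.
J → G, I applies, adding G, I
I → F applies, adding F
Closure: {E, F, G, I, J}.

E, F, G, I, J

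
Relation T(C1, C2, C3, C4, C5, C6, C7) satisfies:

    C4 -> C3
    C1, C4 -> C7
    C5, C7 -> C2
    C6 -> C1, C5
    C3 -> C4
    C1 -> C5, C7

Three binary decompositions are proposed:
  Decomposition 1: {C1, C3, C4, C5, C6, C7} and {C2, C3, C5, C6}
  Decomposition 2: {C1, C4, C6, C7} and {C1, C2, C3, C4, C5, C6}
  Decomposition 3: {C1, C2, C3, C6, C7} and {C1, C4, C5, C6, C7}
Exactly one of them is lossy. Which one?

Decomposition 3

Decomposition 1: common = {C3, C5, C6}, closure = {C1, C2, C3, C4, C5, C6, C7} → lossless.
Decomposition 2: common = {C1, C4, C6}, closure = {C1, C2, C3, C4, C5, C6, C7} → lossless.
Decomposition 3: common = {C1, C6, C7}, closure = {C1, C2, C5, C6, C7} → lossy.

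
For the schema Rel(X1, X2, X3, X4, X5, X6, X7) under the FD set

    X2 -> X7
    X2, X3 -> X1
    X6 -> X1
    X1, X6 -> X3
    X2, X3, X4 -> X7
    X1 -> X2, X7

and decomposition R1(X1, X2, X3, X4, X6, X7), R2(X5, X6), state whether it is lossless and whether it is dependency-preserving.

lossy but dependency-preserving

Lossless test: (X6)⁺ = {X1, X2, X3, X6, X7}, which is a superkey of neither fragment — lossy.
Dependency preservation: every FD's attributes lie within a single fragment, so each can be enforced locally — preserved.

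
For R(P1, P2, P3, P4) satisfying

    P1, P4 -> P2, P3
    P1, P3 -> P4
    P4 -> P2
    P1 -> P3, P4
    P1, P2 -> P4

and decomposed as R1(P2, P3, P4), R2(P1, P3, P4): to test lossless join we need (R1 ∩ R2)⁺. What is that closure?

P2, P3, P4

R1 ∩ R2 = {P3, P4}.
P4 → P2 applies, adding P2
Closure: {P2, P3, P4}.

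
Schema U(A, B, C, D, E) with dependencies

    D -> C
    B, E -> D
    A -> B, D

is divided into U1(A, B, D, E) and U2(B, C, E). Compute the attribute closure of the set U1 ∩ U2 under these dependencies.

U1 ∩ U2 = {B, E}.
B, E → D applies, adding D
D → C applies, adding C
Closure: {B, C, D, E}.

B, C, D, E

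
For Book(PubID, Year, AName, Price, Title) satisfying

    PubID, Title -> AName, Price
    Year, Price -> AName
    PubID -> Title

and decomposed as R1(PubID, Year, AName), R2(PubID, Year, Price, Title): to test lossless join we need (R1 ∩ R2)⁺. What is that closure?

R1 ∩ R2 = {PubID, Year}.
PubID → Title applies, adding Title
PubID, Title → AName, Price applies, adding AName, Price
Closure: {PubID, Year, AName, Price, Title}.

PubID, Year, AName, Price, Title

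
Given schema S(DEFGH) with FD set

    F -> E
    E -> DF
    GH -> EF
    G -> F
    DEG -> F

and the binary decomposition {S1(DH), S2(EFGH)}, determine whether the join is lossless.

No

Common attributes: S1 ∩ S2 = {H}.
No dependency enlarges {H}, so (H)⁺ = {H}.
The closure contains neither all of S1 = {DH} nor all of S2 = {EFGH}, so the common attributes are not a superkey of either fragment. The join is lossy.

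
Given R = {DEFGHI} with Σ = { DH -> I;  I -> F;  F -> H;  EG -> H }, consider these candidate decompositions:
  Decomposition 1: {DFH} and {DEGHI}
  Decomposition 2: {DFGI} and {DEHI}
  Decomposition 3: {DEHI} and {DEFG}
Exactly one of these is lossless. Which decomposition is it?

Decomposition 1

Decomposition 1: common = {DH}, closure = {DFHI} → lossless.
Decomposition 2: common = {DI}, closure = {DFHI} → lossy.
Decomposition 3: common = {DE}, closure = {DE} → lossy.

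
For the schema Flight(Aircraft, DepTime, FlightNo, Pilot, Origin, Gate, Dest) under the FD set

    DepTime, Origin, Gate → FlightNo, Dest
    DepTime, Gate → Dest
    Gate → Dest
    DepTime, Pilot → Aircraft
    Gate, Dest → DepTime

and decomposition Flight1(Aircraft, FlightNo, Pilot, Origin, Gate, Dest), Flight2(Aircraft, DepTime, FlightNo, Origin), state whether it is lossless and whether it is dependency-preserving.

Lossless test: (Aircraft, FlightNo, Origin)⁺ = {Aircraft, FlightNo, Origin}, which is a superkey of neither fragment — lossy.
Dependency preservation: the restricted closure of {DepTime, Pilot} across the fragments never reaches {Aircraft}, so DepTime, Pilot → Aircraft cannot be enforced without a join — not preserved.

lossy and not dependency-preserving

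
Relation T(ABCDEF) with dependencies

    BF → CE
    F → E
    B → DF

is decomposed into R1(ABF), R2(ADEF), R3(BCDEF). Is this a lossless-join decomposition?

Yes

Chase test. Columns are ABCDEF; row i has aⱼ where attribute j ∈ Ri, else bᵢⱼ.
Initial tableau (one row per fragment):
  row 1: a1 a2 b13 b14 b15 a6
  row 2: a1 b22 b23 a4 a5 a6
  row 3: b31 a2 a3 a4 a5 a6
Rows 1 and 3 agree on BF; apply BF→CE and equate their CE entries.
Rows 1 and 3 agree on B; apply B→DF and equate their DF entries.
Row 1 is now all distinguished symbols — the join is lossless.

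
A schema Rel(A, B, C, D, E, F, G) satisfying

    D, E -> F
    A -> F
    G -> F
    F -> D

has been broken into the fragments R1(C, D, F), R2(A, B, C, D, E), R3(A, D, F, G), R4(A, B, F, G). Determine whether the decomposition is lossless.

No

Chase test. Columns are A, B, C, D, E, F, G; row i has aⱼ where attribute j ∈ Ri, else bᵢⱼ.
Initial tableau (one row per fragment):
  row 1: b11 b12 a3 a4 b15 a6 b17
  row 2: a1 a2 a3 a4 a5 b26 b27
  row 3: a1 b32 b33 a4 b35 a6 a7
  row 4: a1 a2 b43 b44 b45 a6 a7
Rows 2 and 3 agree on A; apply A→F and equate their F entries.
Rows 1 and 4 agree on F; apply F→D and equate their D entries.
No row becomes fully distinguished — the join is lossy.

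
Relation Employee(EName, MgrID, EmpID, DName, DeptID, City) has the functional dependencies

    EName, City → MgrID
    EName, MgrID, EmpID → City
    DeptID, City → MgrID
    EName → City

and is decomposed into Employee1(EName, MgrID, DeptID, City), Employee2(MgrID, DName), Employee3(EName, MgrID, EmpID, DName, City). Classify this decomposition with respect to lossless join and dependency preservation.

lossy but dependency-preserving

Lossless test (chase): applying each FD to every pair of rows produces no changes in the tableau, so no row becomes fully distinguished — the join is lossy.
Dependency preservation: every FD's attributes lie within a single fragment, so each can be enforced locally — preserved.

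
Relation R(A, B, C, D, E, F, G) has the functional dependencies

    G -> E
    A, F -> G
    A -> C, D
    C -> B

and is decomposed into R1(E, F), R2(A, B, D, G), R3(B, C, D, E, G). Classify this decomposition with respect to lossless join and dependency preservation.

lossy and not dependency-preserving

Lossless test (chase): Rows 2 and 3 agree on G; apply G→E and equate their E entries. No row becomes fully distinguished — the join is lossy.
Dependency preservation: the restricted closure of {A, F} across the fragments never reaches {G}, so A, F → G cannot be enforced without a join — not preserved.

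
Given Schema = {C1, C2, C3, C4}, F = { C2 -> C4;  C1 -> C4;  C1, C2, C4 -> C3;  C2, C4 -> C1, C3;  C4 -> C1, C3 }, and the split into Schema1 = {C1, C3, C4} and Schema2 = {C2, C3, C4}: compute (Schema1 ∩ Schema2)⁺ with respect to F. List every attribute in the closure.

Schema1 ∩ Schema2 = {C3, C4}.
C4 → C1, C3 applies, adding C1
Closure: {C1, C3, C4}.

C1, C3, C4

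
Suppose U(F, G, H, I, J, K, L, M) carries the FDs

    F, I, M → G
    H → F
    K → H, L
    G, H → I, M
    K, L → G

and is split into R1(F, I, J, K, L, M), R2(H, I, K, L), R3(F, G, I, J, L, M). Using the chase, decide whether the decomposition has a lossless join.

Yes

Chase test. Columns are F, G, H, I, J, K, L, M; row i has aⱼ where attribute j ∈ Ri, else bᵢⱼ.
Initial tableau (one row per fragment):
  row 1: a1 b12 b13 a4 a5 a6 a7 a8
  row 2: b21 b22 a3 a4 b25 a6 a7 b28
  row 3: a1 a2 b33 a4 a5 b36 a7 a8
Rows 1 and 3 agree on F, I, M; apply F, I, M→G and equate their G entries.
Rows 1 and 2 agree on K; apply K→H, L and equate their H, L entries.
Rows 1 and 2 agree on K, L; apply K, L→G and equate their G entries.
Rows 1 and 2 agree on H; apply H→F and equate their F entries.
Rows 1 and 2 agree on G, H; apply G, H→I, M and equate their I, M entries.
Row 1 is now all distinguished symbols — the join is lossless.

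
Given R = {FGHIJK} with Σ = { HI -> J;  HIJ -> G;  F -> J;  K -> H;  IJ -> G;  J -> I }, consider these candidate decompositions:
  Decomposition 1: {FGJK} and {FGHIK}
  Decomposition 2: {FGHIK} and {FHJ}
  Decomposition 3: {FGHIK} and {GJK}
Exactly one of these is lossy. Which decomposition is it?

Decomposition 3

Decomposition 1: common = {FGK}, closure = {FGHIJK} → lossless.
Decomposition 2: common = {FH}, closure = {FGHIJ} → lossless.
Decomposition 3: common = {GK}, closure = {GHK} → lossy.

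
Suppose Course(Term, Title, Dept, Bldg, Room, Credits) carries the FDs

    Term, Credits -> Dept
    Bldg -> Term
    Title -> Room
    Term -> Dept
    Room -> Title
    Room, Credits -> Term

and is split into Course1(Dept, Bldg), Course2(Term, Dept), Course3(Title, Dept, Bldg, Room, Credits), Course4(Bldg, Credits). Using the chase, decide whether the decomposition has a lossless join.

No

Chase test. Columns are Term, Title, Dept, Bldg, Room, Credits; row i has aⱼ where attribute j ∈ Coursei, else bᵢⱼ.
Initial tableau (one row per fragment):
  row 1: b11 b12 a3 a4 b15 b16
  row 2: a1 b22 a3 b24 b25 b26
  row 3: b31 a2 a3 a4 a5 a6
  row 4: b41 b42 b43 a4 b45 a6
Rows 1 and 3 agree on Bldg; apply Bldg→Term and equate their Term entries.
Rows 1 and 4 agree on Bldg; apply Bldg→Term and equate their Term entries.
Rows 1 and 4 agree on Term; apply Term→Dept and equate their Dept entries.
No row becomes fully distinguished — the join is lossy.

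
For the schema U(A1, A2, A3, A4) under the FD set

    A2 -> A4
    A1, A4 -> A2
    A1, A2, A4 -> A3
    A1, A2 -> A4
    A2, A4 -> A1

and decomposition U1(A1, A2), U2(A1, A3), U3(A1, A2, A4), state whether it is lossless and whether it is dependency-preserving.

Lossless test (chase): Rows 1 and 3 agree on A2; apply A2→A4 and equate their A4 entries. Rows 1 and 3 agree on A1, A2, A4; apply A1, A2, A4→A3 and equate their A3 entries. No row becomes fully distinguished — the join is lossy.
Dependency preservation: the restricted closure of {A1, A2, A4} across the fragments never reaches {A3}, so A1, A2, A4 → A3 cannot be enforced without a join — not preserved.

lossy and not dependency-preserving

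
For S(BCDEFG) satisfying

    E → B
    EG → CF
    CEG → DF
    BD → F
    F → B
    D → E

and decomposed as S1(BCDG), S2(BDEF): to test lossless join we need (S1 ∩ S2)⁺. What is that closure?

BDEF

S1 ∩ S2 = {BD}.
BD → F applies, adding F
D → E applies, adding E
Closure: {BDEF}.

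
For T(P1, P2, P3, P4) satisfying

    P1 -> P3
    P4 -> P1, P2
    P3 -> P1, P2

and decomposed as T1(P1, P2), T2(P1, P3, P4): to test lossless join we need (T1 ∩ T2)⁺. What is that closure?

P1, P2, P3

T1 ∩ T2 = {P1}.
P1 → P3 applies, adding P3
P3 → P1, P2 applies, adding P2
Closure: {P1, P2, P3}.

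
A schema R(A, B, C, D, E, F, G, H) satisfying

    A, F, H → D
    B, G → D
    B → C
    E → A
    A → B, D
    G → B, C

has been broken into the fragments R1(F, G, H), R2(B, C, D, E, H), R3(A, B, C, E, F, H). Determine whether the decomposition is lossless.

No

Chase test. Columns are A, B, C, D, E, F, G, H; row i has aⱼ where attribute j ∈ Ri, else bᵢⱼ.
Initial tableau (one row per fragment):
  row 1: b11 b12 b13 b14 b15 a6 a7 a8
  row 2: b21 a2 a3 a4 a5 b26 b27 a8
  row 3: a1 a2 a3 b34 a5 a6 b37 a8
Rows 2 and 3 agree on E; apply E→A and equate their A entries.
Rows 2 and 3 agree on A; apply A→B, D and equate their B, D entries.
No row becomes fully distinguished — the join is lossy.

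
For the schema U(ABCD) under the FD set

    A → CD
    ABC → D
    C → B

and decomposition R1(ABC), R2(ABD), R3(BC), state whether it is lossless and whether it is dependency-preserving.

lossless and dependency-preserving

Lossless test (chase): Rows 1 and 2 agree on A; apply A→CD and equate their CD entries. Row 1 is now all distinguished symbols — the join is lossless.
Dependency preservation: A → CD; ABC → D are not contained in any single fragment, but the restricted closure of each left-hand side across the fragments still reaches the right-hand side; the remaining FDs each lie inside some fragment. All dependencies are preserved.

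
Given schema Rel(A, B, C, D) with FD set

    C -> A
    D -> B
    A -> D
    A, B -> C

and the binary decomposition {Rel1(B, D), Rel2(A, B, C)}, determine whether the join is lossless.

No

Common attributes: Rel1 ∩ Rel2 = {B}.
No dependency enlarges {B}, so (B)⁺ = {B}.
The closure contains neither all of Rel1 = {B, D} nor all of Rel2 = {A, B, C}, so the common attributes are not a superkey of either fragment. The join is lossy.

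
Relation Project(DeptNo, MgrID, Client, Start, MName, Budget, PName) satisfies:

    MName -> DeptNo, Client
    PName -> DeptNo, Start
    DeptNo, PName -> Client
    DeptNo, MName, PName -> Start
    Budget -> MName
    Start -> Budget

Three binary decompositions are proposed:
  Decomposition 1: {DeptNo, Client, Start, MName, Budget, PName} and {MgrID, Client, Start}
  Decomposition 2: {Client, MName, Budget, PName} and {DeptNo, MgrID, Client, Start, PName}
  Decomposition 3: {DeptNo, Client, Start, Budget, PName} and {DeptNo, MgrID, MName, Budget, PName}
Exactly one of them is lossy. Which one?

Decomposition 1

Decomposition 1: common = {Client, Start}, closure = {DeptNo, Client, Start, MName, Budget} → lossy.
Decomposition 2: common = {Client, PName}, closure = {DeptNo, Client, Start, MName, Budget, PName} → lossless.
Decomposition 3: common = {DeptNo, Budget, PName}, closure = {DeptNo, Client, Start, MName, Budget, PName} → lossless.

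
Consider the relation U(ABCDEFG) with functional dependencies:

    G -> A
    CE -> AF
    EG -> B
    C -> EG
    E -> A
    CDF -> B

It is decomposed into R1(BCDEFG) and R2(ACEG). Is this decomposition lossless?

Yes

Common attributes: R1 ∩ R2 = {CEG}.
Closure of {CEG}: G → A applies, adding A; CE → AF applies, adding F; EG → B applies, adding B. So (CEG)⁺ = {ABCEFG}.
This closure contains every attribute of R2, so R1 ∩ R2 → R2. The join is lossless.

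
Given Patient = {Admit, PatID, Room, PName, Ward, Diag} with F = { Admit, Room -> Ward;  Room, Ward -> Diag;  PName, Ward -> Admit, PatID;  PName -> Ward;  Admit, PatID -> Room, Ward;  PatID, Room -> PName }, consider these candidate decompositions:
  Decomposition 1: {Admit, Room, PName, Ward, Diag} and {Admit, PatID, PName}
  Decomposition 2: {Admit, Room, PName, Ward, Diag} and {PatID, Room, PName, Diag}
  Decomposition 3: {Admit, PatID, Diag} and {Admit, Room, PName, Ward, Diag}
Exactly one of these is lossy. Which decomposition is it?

Decomposition 3

Decomposition 1: common = {Admit, PName}, closure = {Admit, PatID, Room, PName, Ward, Diag} → lossless.
Decomposition 2: common = {Room, PName, Diag}, closure = {Admit, PatID, Room, PName, Ward, Diag} → lossless.
Decomposition 3: common = {Admit, Diag}, closure = {Admit, Diag} → lossy.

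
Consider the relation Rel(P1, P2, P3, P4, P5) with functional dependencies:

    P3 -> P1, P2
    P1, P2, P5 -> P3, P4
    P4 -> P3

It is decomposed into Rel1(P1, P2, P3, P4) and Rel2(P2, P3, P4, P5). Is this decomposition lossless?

Yes

Common attributes: Rel1 ∩ Rel2 = {P2, P3, P4}.
Closure of {P2, P3, P4}: P3 → P1, P2 applies, adding P1. So (P2, P3, P4)⁺ = {P1, P2, P3, P4}.
This closure contains every attribute of Rel1, so Rel1 ∩ Rel2 → Rel1. The join is lossless.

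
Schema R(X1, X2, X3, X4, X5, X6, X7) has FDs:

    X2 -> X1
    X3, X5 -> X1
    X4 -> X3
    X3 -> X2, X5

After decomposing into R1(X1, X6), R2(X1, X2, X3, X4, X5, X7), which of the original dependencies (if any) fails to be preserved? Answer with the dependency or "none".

none

X2 → X1 lies within R2.
X3, X5 → X1 lies within R2.
X4 → X3 lies within R2.
X3 → X2, X5 lies within R2.
Every dependency is enforceable on the fragments, so the decomposition is dependency-preserving.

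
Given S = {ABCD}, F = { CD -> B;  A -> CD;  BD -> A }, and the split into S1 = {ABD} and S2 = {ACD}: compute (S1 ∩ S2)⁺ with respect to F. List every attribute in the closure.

S1 ∩ S2 = {AD}.
A → CD applies, adding C
CD → B applies, adding B
Closure: {ABCD}.

ABCD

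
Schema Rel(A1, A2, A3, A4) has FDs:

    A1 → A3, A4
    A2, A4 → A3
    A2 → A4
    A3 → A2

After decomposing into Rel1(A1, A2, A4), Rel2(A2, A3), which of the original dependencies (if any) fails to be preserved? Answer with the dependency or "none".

none

A1 → A3, A4: restricted closure across fragments reaches A3, A4.
A2, A4 → A3: restricted closure across fragments reaches A3.
A2 → A4 lies within Rel1.
A3 → A2 lies within Rel2.
Every dependency is enforceable on the fragments, so the decomposition is dependency-preserving.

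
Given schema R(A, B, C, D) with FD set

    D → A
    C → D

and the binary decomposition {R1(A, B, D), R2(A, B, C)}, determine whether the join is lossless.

Common attributes: R1 ∩ R2 = {A, B}.
No dependency enlarges {A, B}, so (A, B)⁺ = {A, B}.
The closure contains neither all of R1 = {A, B, D} nor all of R2 = {A, B, C}, so the common attributes are not a superkey of either fragment. The join is lossy.

No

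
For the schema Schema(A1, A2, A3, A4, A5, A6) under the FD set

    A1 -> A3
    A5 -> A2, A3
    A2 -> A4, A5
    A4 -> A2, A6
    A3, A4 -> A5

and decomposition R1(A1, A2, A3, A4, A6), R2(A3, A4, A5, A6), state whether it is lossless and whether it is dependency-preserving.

Lossless test: (A3, A4, A6)⁺ = {A2, A3, A4, A5, A6}, which contains all of one fragment — lossless.
Dependency preservation: A5 → A2, A3; A2 → A4, A5 are not contained in any single fragment, but the restricted closure of each left-hand side across the fragments still reaches the right-hand side; the remaining FDs each lie inside some fragment. All dependencies are preserved.

lossless and dependency-preserving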